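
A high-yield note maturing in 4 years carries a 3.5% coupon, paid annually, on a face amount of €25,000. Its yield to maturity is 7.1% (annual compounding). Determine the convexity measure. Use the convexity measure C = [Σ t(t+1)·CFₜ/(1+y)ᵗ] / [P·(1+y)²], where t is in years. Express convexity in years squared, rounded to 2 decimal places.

16.20

With y = 0.071:
  t   CF        PV=CF/(1+0.071)^t    t·PV        t(t+1)·PV
  1       875.00       816.9935       816.9935       1,633.9869
  2       875.00       762.8324     1,525.6647       4,576.9942
  3       875.00       712.2618     2,136.7853       8,547.1414
  4    25,875.00    19,666.2916    78,665.1665     393,325.8327
  Σ                 21,958.3792    83,144.6101     408,083.9552
P = 21,958.3792.
Convexity = Σ t(t+1)·PV / [P·(1+y)²] = 408,083.9552 / (21,958.3792 × 1.147041) = 16.20206.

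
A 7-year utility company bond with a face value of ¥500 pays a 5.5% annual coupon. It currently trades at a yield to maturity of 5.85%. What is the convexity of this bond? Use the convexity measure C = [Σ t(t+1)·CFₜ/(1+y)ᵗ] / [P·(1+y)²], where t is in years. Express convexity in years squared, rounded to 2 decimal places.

40.42

With y = 0.0585:
  t   CF        PV=CF/(1+0.0585)^t    t·PV        t(t+1)·PV
  1        27.50        25.9802        25.9802          51.9603
  2        27.50        24.5443        49.0886         147.2659
  3        27.50        23.1878        69.5635         278.2540
  4        27.50        21.9063        87.6252         438.1262
  5        27.50        20.6956       103.4781         620.8685
  6        27.50        19.5518       117.3110         821.1771
  7       527.50       354.3125     2,480.1872      19,841.4979
  Σ                    490.1785     2,933.2339      22,199.1498
P = 490.1785.
Convexity = Σ t(t+1)·PV / [P·(1+y)²] = 22,199.1498 / (490.1785 × 1.120422) = 40.42037.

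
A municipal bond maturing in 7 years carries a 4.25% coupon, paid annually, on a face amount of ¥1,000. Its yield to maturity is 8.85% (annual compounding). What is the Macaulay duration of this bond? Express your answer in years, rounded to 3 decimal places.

Periodic yield y = 0.0885. Discount each cash flow and weight by its year:
  t   CF        PV=CF/(1+0.0885)^t    t·PV
  1        42.50        39.0446        39.0446
  2        42.50        35.8701        71.7401
  3        42.50        32.9537        98.8610
  4        42.50        30.2744       121.0975
  5        42.50        27.8129       139.0647
  6        42.50        25.5516       153.3097
  7     1,042.50       575.8071     4,030.6498
  Σ                    767.3143     4,653.7673
Price P = Σ PV = 767.3143.
Macaulay duration = Σ(t·PV) / P = 4,653.7673 / 767.3143 = 6.06501 years.

6.065 years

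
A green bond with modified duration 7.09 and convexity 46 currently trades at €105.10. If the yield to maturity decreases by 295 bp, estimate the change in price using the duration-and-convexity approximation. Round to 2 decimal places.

Duration effect: -D_mod·Δy = -7.09 × (-0.0295) = +0.209155
Convexity effect: ½·C·(Δy)² = 0.5 × 46 × (-0.0295)² = +0.02001575
ΔP/P ≈ +0.209155 + 0.02001575 = +0.22917075
ΔP ≈ 105.10 × (+0.22917075) = +24.085845825.

+€24.09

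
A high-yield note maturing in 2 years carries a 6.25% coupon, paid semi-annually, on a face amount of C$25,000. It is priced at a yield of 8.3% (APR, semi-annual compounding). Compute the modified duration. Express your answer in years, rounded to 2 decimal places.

1.83 years

Periodic yield y = 0.0415. First find Macaulay duration:
  t   CF        PV=CF/(1+0.0415)^t    t·PV
  1       781.25       750.1200       750.1200
  2       781.25       720.2305     1,440.4609
  3       781.25       691.5319     2,074.5956
  4    25,781.25    21,911.2358    87,644.9433
  Σ                 24,073.1182    91,910.1199
P = 24,073.1182; Macaulay duration = 91,910.1199 / 24,073.1182 = 3.81796 half-year periods = 1.90898 years.
Modified duration = D_Mac / (1 + y) = 1.90898 / 1.0415 = 1.83291 years.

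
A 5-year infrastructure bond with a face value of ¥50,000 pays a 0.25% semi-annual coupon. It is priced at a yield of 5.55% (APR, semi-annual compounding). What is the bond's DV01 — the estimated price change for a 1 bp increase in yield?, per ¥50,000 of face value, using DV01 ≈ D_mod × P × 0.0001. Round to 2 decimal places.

¥18.64

Periodic yield y = 0.02775.
  t   CF        PV=CF/(1+0.02775)^t    t·PV
  1        62.50        60.8125        60.8125
  2        62.50        59.1705       118.3409
  3        62.50        57.5728       172.7185
  4        62.50        56.0183       224.0733
  5        62.50        54.5058       272.5289
  6        62.50        53.0341       318.2045
  7        62.50        51.6021       361.2149
  8        62.50        50.2088       401.6707
  9        62.50        48.8532       439.6784
  10   50,062.50    38,074.8042   380,748.0422
  Σ                 38,566.5823   383,117.2848
P = 38,566.5823; D_Mac = 9.93392 half-year periods = 4.96696 yrs; D_mod = 4.83285 yrs.
DV01 ≈ 4.83285 × 38,566.5823 × 0.0001 = 18.638642.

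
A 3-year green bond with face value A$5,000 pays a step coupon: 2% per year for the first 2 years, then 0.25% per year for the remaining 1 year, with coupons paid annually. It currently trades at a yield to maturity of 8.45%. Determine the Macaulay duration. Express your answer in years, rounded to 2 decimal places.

2.93 years

Periodic yield y = 0.0845. Discount each cash flow and weight by its year:
  t   CF        PV=CF/(1+0.0845)^t    t·PV
  1       100.00        92.2084        92.2084
  2       100.00        85.0239       170.0477
  3     5,012.50     3,929.7572    11,789.2716
  Σ                  4,106.9894    12,051.5277
Price P = Σ PV = 4,106.9894.
Macaulay duration = Σ(t·PV) / P = 12,051.5277 / 4,106.9894 = 2.93439 years.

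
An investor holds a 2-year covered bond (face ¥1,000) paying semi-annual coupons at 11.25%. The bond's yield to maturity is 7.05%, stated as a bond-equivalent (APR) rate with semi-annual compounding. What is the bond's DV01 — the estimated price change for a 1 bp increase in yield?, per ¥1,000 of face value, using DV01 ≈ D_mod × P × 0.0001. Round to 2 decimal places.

Periodic yield y = 0.03525.
  t   CF        PV=CF/(1+0.03525)^t    t·PV
  1        56.25        54.3347        54.3347
  2        56.25        52.4846       104.9692
  3        56.25        50.6975       152.0926
  4     1,056.25       919.5721     3,678.2882
  Σ                  1,077.0889     3,989.6848
P = 1,077.0889; D_Mac = 3.70414 half-year periods = 1.85207 yrs; D_mod = 1.78901 yrs.
DV01 ≈ 1.78901 × 1,077.0889 × 0.0001 = 0.192692.

¥0.19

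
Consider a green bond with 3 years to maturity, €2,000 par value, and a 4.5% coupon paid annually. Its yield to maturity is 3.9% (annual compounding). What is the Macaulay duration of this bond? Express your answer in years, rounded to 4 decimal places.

2.8738 years

Periodic yield y = 0.039. Discount each cash flow and weight by its year:
  t   CF        PV=CF/(1+0.039)^t    t·PV
  1        90.00        86.6218        86.6218
  2        90.00        83.3703       166.7406
  3     2,090.00     1,863.3723     5,590.1170
  Σ                  2,033.3644     5,843.4794
Price P = Σ PV = 2,033.3644.
Macaulay duration = Σ(t·PV) / P = 5,843.4794 / 2,033.3644 = 2.87380 years.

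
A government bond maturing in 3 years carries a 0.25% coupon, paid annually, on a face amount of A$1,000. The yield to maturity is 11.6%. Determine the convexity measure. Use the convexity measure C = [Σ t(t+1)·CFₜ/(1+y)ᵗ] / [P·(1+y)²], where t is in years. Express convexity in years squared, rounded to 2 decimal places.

With y = 0.116:
  t   CF        PV=CF/(1+0.116)^t    t·PV        t(t+1)·PV
  1         2.50         2.2401         2.2401           4.4803
  2         2.50         2.0073         4.0146          12.0438
  3     1,002.50       721.2599     2,163.7798       8,655.1190
  Σ                    725.5074     2,170.0345       8,671.6431
P = 725.5074.
Convexity = Σ t(t+1)·PV / [P·(1+y)²] = 8,671.6431 / (725.5074 × 1.245456) = 9.59690.

9.60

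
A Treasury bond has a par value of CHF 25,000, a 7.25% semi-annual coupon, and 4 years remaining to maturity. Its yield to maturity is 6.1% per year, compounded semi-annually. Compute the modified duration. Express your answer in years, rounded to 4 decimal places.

3.4484 years

Periodic yield y = 0.0305. First find Macaulay duration:
  t   CF        PV=CF/(1+0.0305)^t    t·PV
  1       906.25       879.4275       879.4275
  2       906.25       853.3988     1,706.7976
  3       906.25       828.1405     2,484.4215
  4       906.25       803.6298     3,214.5192
  5       906.25       779.8445     3,899.2227
  6       906.25       756.7633     4,540.5796
  7       906.25       734.3651     5,140.5559
  8    25,906.25    20,371.3863   162,971.0900
  Σ                 26,006.9558   184,836.6141
P = 26,006.9558; Macaulay duration = 184,836.6141 / 26,006.9558 = 7.10720 half-year periods = 3.55360 years.
Modified duration = D_Mac / (1 + y) = 3.55360 / 1.0305 = 3.44842 years.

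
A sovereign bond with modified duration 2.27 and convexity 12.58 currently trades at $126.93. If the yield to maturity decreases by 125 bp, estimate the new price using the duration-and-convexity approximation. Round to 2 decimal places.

Duration effect: -D_mod·Δy = -2.27 × (-0.0125) = +0.028375
Convexity effect: ½·C·(Δy)² = 0.5 × 12.58 × (-0.0125)² = +0.0009828125
ΔP/P ≈ +0.028375 + 0.0009828125 = +0.0293578125
New price ≈ 126.93 × (1 + 0.0293578125) = 130.656387140625.

$130.66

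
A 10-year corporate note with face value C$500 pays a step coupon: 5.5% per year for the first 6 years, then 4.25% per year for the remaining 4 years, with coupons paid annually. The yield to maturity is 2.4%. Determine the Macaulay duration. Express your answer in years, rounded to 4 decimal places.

Periodic yield y = 0.024. Discount each cash flow and weight by its year:
  t   CF        PV=CF/(1+0.024)^t    t·PV
  1        27.50        26.8555        26.8555
  2        27.50        26.2260        52.4521
  3        27.50        25.6114        76.8341
  4        27.50        25.0111       100.0444
  5        27.50        24.4249       122.1245
  6        27.50        23.8524       143.1147
  7        21.25        17.9995       125.9962
  8        21.25        17.5776       140.6207
  9        21.25        17.1656       154.4905
  10      521.25       411.1937     4,111.9375
  Σ                    615.9177     5,054.4701
Price P = Σ PV = 615.9177.
Macaulay duration = Σ(t·PV) / P = 5,054.4701 / 615.9177 = 8.20640 years.

8.2064 years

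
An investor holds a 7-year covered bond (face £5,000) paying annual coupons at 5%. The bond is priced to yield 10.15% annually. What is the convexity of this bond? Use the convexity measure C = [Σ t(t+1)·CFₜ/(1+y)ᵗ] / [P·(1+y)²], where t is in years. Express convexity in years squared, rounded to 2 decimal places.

36.74

With y = 0.1015:
  t   CF        PV=CF/(1+0.1015)^t    t·PV        t(t+1)·PV
  1       250.00       226.9632       226.9632         453.9265
  2       250.00       206.0492       412.0985       1,236.2954
  3       250.00       187.0624       561.1872       2,244.7488
  4       250.00       169.8251       679.3006       3,396.5030
  5       250.00       154.1763       770.8813       4,625.2877
  6       250.00       139.9694       839.8162       5,878.7134
  7     5,250.00     2,668.5036    18,679.5252     149,436.2016
  Σ                  3,752.5492    22,169.7722     167,271.6764
P = 3,752.5492.
Convexity = Σ t(t+1)·PV / [P·(1+y)²] = 167,271.6764 / (3,752.5492 × 1.213302) = 36.73897.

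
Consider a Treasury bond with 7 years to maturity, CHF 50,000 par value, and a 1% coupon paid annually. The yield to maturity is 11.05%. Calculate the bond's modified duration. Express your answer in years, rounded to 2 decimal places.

6.03 years

Periodic yield y = 0.1105. First find Macaulay duration:
  t   CF        PV=CF/(1+0.1105)^t    t·PV
  1       500.00       450.2476       450.2476
  2       500.00       405.4459       810.8917
  3       500.00       365.1021     1,095.3063
  4       500.00       328.7727     1,315.0908
  5       500.00       296.0583     1,480.2913
  6       500.00       266.5991     1,599.5944
  7    50,500.00    24,247.1912   169,730.3387
  Σ                 26,359.4169   176,481.7609
P = 26,359.4169; Macaulay duration = 176,481.7609 / 26,359.4169 = 6.69521 years.
Modified duration = D_Mac / (1 + y) = 6.69521 / 1.1105 = 6.02900 years.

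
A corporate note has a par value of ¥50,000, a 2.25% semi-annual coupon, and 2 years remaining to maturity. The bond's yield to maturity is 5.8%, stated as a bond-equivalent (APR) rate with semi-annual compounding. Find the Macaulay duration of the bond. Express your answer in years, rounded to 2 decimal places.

Periodic yield y = 0.029. Discount each cash flow and weight by its period:
  t   CF        PV=CF/(1+0.029)^t    t·PV
  1       562.50       546.6472       546.6472
  2       562.50       531.2412     1,062.4825
  3       562.50       516.2694     1,548.8083
  4    50,562.50    45,099.0133   180,396.0531
  Σ                 46,693.1711   183,553.9910
Price P = Σ PV = 46,693.1711.
Macaulay duration = Σ(t·PV) / P = 183,553.9910 / 46,693.1711 = 3.93107 half-year periods.
In years: 3.93107 / 2 = 1.96553 years.

1.97 years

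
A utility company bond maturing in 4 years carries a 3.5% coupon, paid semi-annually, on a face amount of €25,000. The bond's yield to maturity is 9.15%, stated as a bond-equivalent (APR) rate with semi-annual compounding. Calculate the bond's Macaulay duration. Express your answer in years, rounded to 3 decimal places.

Periodic yield y = 0.04575. Discount each cash flow and weight by its period:
  t   CF        PV=CF/(1+0.04575)^t    t·PV
  1       437.50       418.3600       418.3600
  2       437.50       400.0574       800.1148
  3       437.50       382.5555     1,147.6665
  4       437.50       365.8193     1,463.2770
  5       437.50       349.8152     1,749.0761
  6       437.50       334.5113     2,007.0679
  7       437.50       319.8769     2,239.1386
  8    25,437.50    17,784.9005   142,279.2042
  Σ                 20,355.8962   152,103.9052
Price P = Σ PV = 20,355.8962.
Macaulay duration = Σ(t·PV) / P = 152,103.9052 / 20,355.8962 = 7.47223 half-year periods.
In years: 7.47223 / 2 = 3.73611 years.

3.736 years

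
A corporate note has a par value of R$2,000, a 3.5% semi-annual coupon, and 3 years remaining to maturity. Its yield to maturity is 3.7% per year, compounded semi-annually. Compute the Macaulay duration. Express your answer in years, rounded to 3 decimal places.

Periodic yield y = 0.0185. Discount each cash flow and weight by its period:
  t   CF        PV=CF/(1+0.0185)^t    t·PV
  1        35.00        34.3643        34.3643
  2        35.00        33.7401        67.4801
  3        35.00        33.1272        99.3816
  4        35.00        32.5255       130.1020
  5        35.00        31.9347       159.6735
  6     2,035.00     1,823.0485    10,938.2908
  Σ                  1,988.7402    11,429.2923
Price P = Σ PV = 1,988.7402.
Macaulay duration = Σ(t·PV) / P = 11,429.2923 / 1,988.7402 = 5.74700 half-year periods.
In years: 5.74700 / 2 = 2.87350 years.

2.874 years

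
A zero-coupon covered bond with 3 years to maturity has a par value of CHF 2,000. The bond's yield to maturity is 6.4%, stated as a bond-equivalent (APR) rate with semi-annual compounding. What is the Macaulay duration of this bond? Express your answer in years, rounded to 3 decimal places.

3.000 years

A zero-coupon bond has a single cash flow at maturity, so its Macaulay duration equals its maturity: 3 years.
(Equivalently: 6 semi-annual periods ÷ 2 = 3 years.)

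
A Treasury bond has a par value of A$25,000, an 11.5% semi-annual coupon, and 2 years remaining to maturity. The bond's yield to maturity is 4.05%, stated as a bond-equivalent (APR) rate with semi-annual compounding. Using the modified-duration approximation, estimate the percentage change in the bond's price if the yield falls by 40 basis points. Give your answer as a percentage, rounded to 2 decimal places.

+0.73%

Periodic yield y = 0.02025. Modified duration first:
  t   CF        PV=CF/(1+0.02025)^t    t·PV
  1     1,437.50     1,408.9684     1,408.9684
  2     1,437.50     1,381.0031     2,762.0062
  3     1,437.50     1,353.5928     4,060.7785
  4    26,437.50    24,400.2329    97,600.9314
  Σ                 28,543.7971   105,832.6844
P = 28,543.7971; D_Mac = 3.70773 half-year periods = 1.85386 yrs; D_mod = 1.85386/(1+0.02025) = 1.81707 yrs.
ΔP/P ≈ -D_mod · Δy = -1.81707 × (-0.004) = +0.007268 = +0.7268%.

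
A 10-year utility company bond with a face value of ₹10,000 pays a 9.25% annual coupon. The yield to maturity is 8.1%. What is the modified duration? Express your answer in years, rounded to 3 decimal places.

6.524 years

Periodic yield y = 0.081. First find Macaulay duration:
  t   CF        PV=CF/(1+0.081)^t    t·PV
  1       925.00       855.6892       855.6892
  2       925.00       791.5719     1,583.1437
  3       925.00       732.2589     2,196.7767
  4       925.00       677.3903     2,709.5611
  5       925.00       626.6330     3,133.1650
  6       925.00       579.6790     3,478.0740
  7       925.00       536.2433     3,753.7031
  8       925.00       496.0623     3,968.4980
  9       925.00       458.8920     4,130.0280
  10   10,925.00     5,013.7711    50,137.7114
  Σ                 10,768.1909    75,946.3502
P = 10,768.1909; Macaulay duration = 75,946.3502 / 10,768.1909 = 7.05284 years.
Modified duration = D_Mac / (1 + y) = 7.05284 / 1.081 = 6.52437 years.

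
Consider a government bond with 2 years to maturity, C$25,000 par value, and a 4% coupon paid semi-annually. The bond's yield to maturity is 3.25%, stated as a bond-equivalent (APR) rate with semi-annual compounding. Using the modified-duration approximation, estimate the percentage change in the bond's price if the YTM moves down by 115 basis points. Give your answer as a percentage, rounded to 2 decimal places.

+2.20%

Periodic yield y = 0.01625. Modified duration first:
  t   CF        PV=CF/(1+0.01625)^t    t·PV
  1       500.00       492.0049       492.0049
  2       500.00       484.1377       968.2754
  3       500.00       476.3962     1,429.1887
  4    25,500.00    23,907.7082    95,630.8327
  Σ                 25,360.2470    98,520.3017
P = 25,360.2470; D_Mac = 3.88483 half-year periods = 1.94242 yrs; D_mod = 1.94242/(1+0.01625) = 1.91136 yrs.
ΔP/P ≈ -D_mod · Δy = -1.91136 × (-0.0115) = +0.021981 = +2.1981%.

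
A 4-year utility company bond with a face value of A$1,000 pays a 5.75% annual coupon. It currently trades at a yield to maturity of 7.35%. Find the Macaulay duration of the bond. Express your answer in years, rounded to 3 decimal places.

3.676 years

Periodic yield y = 0.0735. Discount each cash flow and weight by its year:
  t   CF        PV=CF/(1+0.0735)^t    t·PV
  1        57.50        53.5631        53.5631
  2        57.50        49.8958        99.7915
  3        57.50        46.4795       139.4386
  4     1,057.50       796.2917     3,185.1667
  Σ                    946.2301     3,477.9600
Price P = Σ PV = 946.2301.
Macaulay duration = Σ(t·PV) / P = 3,477.9600 / 946.2301 = 3.67560 years.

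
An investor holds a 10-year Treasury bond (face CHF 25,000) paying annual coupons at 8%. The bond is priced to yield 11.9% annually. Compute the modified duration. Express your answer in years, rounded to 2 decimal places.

6.12 years

Periodic yield y = 0.119. First find Macaulay duration:
  t   CF        PV=CF/(1+0.119)^t    t·PV
  1     2,000.00     1,787.3101     1,787.3101
  2     2,000.00     1,597.2387     3,194.4774
  3     2,000.00     1,427.3804     4,282.1413
  4     2,000.00     1,275.5857     5,102.3429
  5     2,000.00     1,139.9336     5,699.6681
  6     2,000.00     1,018.7074     6,112.2446
  7     2,000.00       910.3730     6,372.6113
  8     2,000.00       813.5595     6,508.4757
  9     2,000.00       727.0415     6,543.3737
  10   27,000.00     8,771.2785    87,712.7846
  Σ                 19,468.4085   133,315.4298
P = 19,468.4085; Macaulay duration = 133,315.4298 / 19,468.4085 = 6.84778 years.
Modified duration = D_Mac / (1 + y) = 6.84778 / 1.119 = 6.11956 years.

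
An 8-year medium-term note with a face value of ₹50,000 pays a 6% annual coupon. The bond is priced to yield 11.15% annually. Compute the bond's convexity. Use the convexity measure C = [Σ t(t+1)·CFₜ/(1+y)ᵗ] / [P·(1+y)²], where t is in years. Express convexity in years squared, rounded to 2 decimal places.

42.29

With y = 0.1115:
  t   CF        PV=CF/(1+0.1115)^t    t·PV        t(t+1)·PV
  1     3,000.00     2,699.0553     2,699.0553       5,398.1107
  2     3,000.00     2,428.2999     4,856.5998      14,569.7994
  3     3,000.00     2,184.7053     6,554.1158      26,216.4631
  4     3,000.00     1,965.5468     7,862.1872      39,310.9358
  5     3,000.00     1,768.3732     8,841.8659      53,051.1954
  6     3,000.00     1,590.9790     9,545.8741      66,821.1188
  7     3,000.00     1,431.3801    10,019.6609      80,157.2875
  8    53,000.00    22,750.9813   182,007.8503   1,638,070.6530
  Σ                 36,819.3209   232,387.2093   1,923,595.5636
P = 36,819.3209.
Convexity = Σ t(t+1)·PV / [P·(1+y)²] = 1,923,595.5636 / (36,819.3209 × 1.235432) = 42.28819.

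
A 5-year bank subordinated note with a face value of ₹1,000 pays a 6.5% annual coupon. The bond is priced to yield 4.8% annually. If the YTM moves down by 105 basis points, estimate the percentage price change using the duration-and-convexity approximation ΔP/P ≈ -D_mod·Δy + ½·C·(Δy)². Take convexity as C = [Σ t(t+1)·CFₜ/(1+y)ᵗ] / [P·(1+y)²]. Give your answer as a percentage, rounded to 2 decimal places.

+4.59%

With y = 0.048:
  t   CF        PV=CF/(1+0.048)^t    t·PV        t(t+1)·PV
  1        65.00        62.0229        62.0229         124.0458
  2        65.00        59.1822       118.3643         355.0929
  3        65.00        56.4715       169.4146         677.6583
  4        65.00        53.8850       215.5402       1,077.7008
  5     1,065.00       842.4482     4,212.2409      25,273.4453
  Σ                  1,074.0098     4,777.5828      27,507.9432
P = 1,074.0098; D_Mac = 4.44836 yrs; D_mod = 4.24462 yrs; C = 23.31993.
Duration effect: -4.24462 × (-0.0105) = +0.044568
Convexity effect: 0.5 × 23.31993 × (-0.0105)² = +0.0012855
ΔP/P ≈ +0.044568 + 0.0012855 = +0.045854 = +4.5854%.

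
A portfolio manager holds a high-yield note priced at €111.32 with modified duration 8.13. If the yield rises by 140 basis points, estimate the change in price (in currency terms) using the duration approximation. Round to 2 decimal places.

-€12.67

Duration approximation: ΔP/P ≈ -D_mod · Δy = -8.13 × (+0.014) = -0.113820.
ΔP ≈ 111.32 × (-0.113820) = -12.6704424.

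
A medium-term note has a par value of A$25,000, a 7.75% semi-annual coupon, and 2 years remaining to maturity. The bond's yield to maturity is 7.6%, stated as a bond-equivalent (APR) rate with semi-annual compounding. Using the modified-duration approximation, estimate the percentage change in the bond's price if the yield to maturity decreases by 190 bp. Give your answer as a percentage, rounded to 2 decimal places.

Periodic yield y = 0.038. Modified duration first:
  t   CF        PV=CF/(1+0.038)^t    t·PV
  1       968.75       933.2852       933.2852
  2       968.75       899.1187     1,798.2373
  3       968.75       866.2029     2,598.6088
  4    25,968.75    22,369.7758    89,479.1032
  Σ                 25,068.3826    94,809.2345
P = 25,068.3826; D_Mac = 3.78202 half-year periods = 1.89101 yrs; D_mod = 1.89101/(1+0.038) = 1.82178 yrs.
ΔP/P ≈ -D_mod · Δy = -1.82178 × (-0.019) = +0.034614 = +3.4614%.

+3.46%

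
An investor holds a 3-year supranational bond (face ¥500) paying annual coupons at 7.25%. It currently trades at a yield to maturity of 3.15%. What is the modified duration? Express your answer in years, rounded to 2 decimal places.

Periodic yield y = 0.0315. First find Macaulay duration:
  t   CF        PV=CF/(1+0.0315)^t    t·PV
  1        36.25        35.1430        35.1430
  2        36.25        34.0698        68.1396
  3       536.25       488.6069     1,465.8207
  Σ                    557.8197     1,569.1033
P = 557.8197; Macaulay duration = 1,569.1033 / 557.8197 = 2.81292 years.
Modified duration = D_Mac / (1 + y) = 2.81292 / 1.0315 = 2.72702 years.

2.73 years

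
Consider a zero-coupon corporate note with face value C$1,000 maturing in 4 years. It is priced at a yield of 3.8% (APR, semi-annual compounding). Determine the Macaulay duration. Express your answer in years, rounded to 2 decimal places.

4.00 years

A zero-coupon bond has a single cash flow at maturity, so its Macaulay duration equals its maturity: 4 years.
(Equivalently: 8 semi-annual periods ÷ 2 = 4 years.)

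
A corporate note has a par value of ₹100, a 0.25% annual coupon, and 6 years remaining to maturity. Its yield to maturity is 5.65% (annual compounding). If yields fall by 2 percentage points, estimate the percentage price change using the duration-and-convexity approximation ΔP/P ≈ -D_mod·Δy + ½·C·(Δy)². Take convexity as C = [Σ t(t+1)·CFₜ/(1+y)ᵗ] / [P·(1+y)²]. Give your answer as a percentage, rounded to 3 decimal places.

With y = 0.0565:
  t   CF        PV=CF/(1+0.0565)^t    t·PV        t(t+1)·PV
  1         0.25         0.2366         0.2366           0.4733
  2         0.25         0.2240         0.4480           1.3439
  3         0.25         0.2120         0.6360           2.5440
  4         0.25         0.2007         0.8026           4.0132
  5         0.25         0.1899         0.9496           5.6979
  6       100.25        72.0887       432.5324       3,027.7266
  Σ                     73.1519       435.6052       3,041.7988
P = 73.1519; D_Mac = 5.95480 yrs; D_mod = 5.63635 yrs; C = 37.25338.
Duration effect: -5.63635 × (-0.02) = +0.112727
Convexity effect: 0.5 × 37.25338 × (-0.02)² = +0.0074507
ΔP/P ≈ +0.112727 + 0.0074507 = +0.120178 = +12.0178%.

+12.018%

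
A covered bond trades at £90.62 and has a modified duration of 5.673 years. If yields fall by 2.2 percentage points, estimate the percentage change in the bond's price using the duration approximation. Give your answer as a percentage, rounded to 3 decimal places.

+12.481%

Duration approximation: ΔP/P ≈ -D_mod · Δy = -5.673 × (-0.022) = +0.124806.
As a percentage: +12.4806%.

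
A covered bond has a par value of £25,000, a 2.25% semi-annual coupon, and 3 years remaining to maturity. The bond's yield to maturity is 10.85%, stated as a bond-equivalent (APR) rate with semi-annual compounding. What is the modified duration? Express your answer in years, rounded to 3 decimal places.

Periodic yield y = 0.05425. First find Macaulay duration:
  t   CF        PV=CF/(1+0.05425)^t    t·PV
  1       281.25       266.7773       266.7773
  2       281.25       253.0494       506.0988
  3       281.25       240.0279       720.0837
  4       281.25       227.6764       910.7058
  5       281.25       215.9606     1,079.8029
  6    25,281.25    18,413.5229   110,481.1371
  Σ                 19,617.0145   113,964.6056
P = 19,617.0145; Macaulay duration = 113,964.6056 / 19,617.0145 = 5.80948 half-year periods = 2.90474 years.
Modified duration = D_Mac / (1 + y) = 2.90474 / 1.05425 = 2.75527 years.

2.755 years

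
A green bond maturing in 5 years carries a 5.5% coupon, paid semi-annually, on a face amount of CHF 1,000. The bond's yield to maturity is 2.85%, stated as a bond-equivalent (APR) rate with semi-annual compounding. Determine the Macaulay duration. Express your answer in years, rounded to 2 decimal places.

Periodic yield y = 0.01425. Discount each cash flow and weight by its period:
  t   CF        PV=CF/(1+0.01425)^t    t·PV
  1        27.50        27.1136        27.1136
  2        27.50        26.7327        53.4654
  3        27.50        26.3571        79.0713
  4        27.50        25.9868       103.9472
  5        27.50        25.6217       128.1084
  6        27.50        25.2617       151.5702
  7        27.50        24.9068       174.3475
  8        27.50        24.5568       196.4548
  9        27.50        24.2118       217.9064
  10    1,027.50       891.9318     8,919.3184
  Σ                  1,122.6809    10,051.3031
Price P = Σ PV = 1,122.6809.
Macaulay duration = Σ(t·PV) / P = 10,051.3031 / 1,122.6809 = 8.95295 half-year periods.
In years: 8.95295 / 2 = 4.47647 years.

4.48 years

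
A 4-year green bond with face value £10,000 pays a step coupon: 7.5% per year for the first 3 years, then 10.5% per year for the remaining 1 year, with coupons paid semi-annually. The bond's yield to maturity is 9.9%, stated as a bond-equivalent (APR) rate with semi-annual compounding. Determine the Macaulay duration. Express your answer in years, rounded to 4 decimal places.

3.5111 years

Periodic yield y = 0.0495. Discount each cash flow and weight by its period:
  t   CF        PV=CF/(1+0.0495)^t    t·PV
  1       375.00       357.3130       357.3130
  2       375.00       340.4602       680.9205
  3       375.00       324.4023       973.2069
  4       375.00       309.1018     1,236.4071
  5       375.00       294.5229     1,472.6144
  6       375.00       280.6316     1,683.7897
  7       525.00       374.3538     2,620.4763
  8    10,525.00     7,150.9306    57,207.4445
  Σ                  9,431.7162    66,232.1725
Price P = Σ PV = 9,431.7162.
Macaulay duration = Σ(t·PV) / P = 66,232.1725 / 9,431.7162 = 7.02228 half-year periods.
In years: 7.02228 / 2 = 3.51114 years.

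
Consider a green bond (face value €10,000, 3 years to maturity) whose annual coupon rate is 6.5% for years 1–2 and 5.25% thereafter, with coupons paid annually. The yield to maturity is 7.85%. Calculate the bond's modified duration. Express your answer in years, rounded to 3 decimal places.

Periodic yield y = 0.0785. First find Macaulay duration:
  t   CF        PV=CF/(1+0.0785)^t    t·PV
  1       650.00       602.6889       602.6889
  2       650.00       558.8214     1,117.6429
  3    10,525.00     8,389.9941    25,169.9823
  Σ                  9,551.5045    26,890.3141
P = 9,551.5045; Macaulay duration = 26,890.3141 / 9,551.5045 = 2.81530 years.
Modified duration = D_Mac / (1 + y) = 2.81530 / 1.0785 = 2.61038 years.

2.610 years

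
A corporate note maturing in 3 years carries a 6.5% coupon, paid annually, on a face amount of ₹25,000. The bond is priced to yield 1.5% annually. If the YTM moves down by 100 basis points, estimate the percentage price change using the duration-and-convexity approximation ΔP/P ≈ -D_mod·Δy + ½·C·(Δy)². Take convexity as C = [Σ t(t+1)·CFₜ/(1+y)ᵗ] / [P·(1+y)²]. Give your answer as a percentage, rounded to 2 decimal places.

+2.85%

With y = 0.015:
  t   CF        PV=CF/(1+0.015)^t    t·PV        t(t+1)·PV
  1     1,625.00     1,600.9852     1,600.9852       3,201.9704
  2     1,625.00     1,577.3253     3,154.6507       9,463.9520
  3    26,625.00    25,461.9400    76,385.8199     305,543.2795
  Σ                 28,640.2505    81,141.4558     318,209.2020
P = 28,640.2505; D_Mac = 2.83313 yrs; D_mod = 2.79126 yrs; C = 10.78459.
Duration effect: -2.79126 × (-0.01) = +0.027913
Convexity effect: 0.5 × 10.78459 × (-0.01)² = +0.0005392
ΔP/P ≈ +0.027913 + 0.0005392 = +0.028452 = +2.8452%.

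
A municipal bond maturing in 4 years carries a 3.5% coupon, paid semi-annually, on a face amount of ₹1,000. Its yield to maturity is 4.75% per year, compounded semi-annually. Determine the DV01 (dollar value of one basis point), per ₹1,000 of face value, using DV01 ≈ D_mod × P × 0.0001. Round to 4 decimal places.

Periodic yield y = 0.02375.
  t   CF        PV=CF/(1+0.02375)^t    t·PV
  1        17.50        17.0940        17.0940
  2        17.50        16.6975        33.3949
  3        17.50        16.3101        48.9303
  4        17.50        15.9317        63.7268
  5        17.50        15.5621        77.8105
  6        17.50        15.2011        91.2065
  7        17.50        14.8484       103.9390
  8     1,017.50       843.3019     6,746.4155
  Σ                    954.9468     7,182.5176
P = 954.9468; D_Mac = 7.52138 half-year periods = 3.76069 yrs; D_mod = 3.67345 yrs.
DV01 ≈ 3.67345 × 954.9468 × 0.0001 = 0.350795.

₹0.3508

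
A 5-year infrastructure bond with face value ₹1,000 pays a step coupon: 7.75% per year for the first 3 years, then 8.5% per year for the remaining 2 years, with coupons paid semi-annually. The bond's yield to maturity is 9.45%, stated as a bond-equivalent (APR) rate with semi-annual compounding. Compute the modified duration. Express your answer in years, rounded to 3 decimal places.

Periodic yield y = 0.04725. First find Macaulay duration:
  t   CF        PV=CF/(1+0.04725)^t    t·PV
  1        38.75        37.0017        37.0017
  2        38.75        35.3322        70.6644
  3        38.75        33.7381       101.2143
  4        38.75        32.2159       128.8636
  5        38.75        30.7624       153.8119
  6        38.75        29.3744       176.2466
  7        42.50        30.7635       215.3448
  8        42.50        29.3755       235.0044
  9        42.50        28.0502       252.4516
  10    1,042.50       657.0106     6,570.1060
  Σ                    943.6246     7,940.7092
P = 943.6246; Macaulay duration = 7,940.7092 / 943.6246 = 8.41512 half-year periods = 4.20756 years.
Modified duration = D_Mac / (1 + y) = 4.20756 / 1.04725 = 4.01772 years.

4.018 years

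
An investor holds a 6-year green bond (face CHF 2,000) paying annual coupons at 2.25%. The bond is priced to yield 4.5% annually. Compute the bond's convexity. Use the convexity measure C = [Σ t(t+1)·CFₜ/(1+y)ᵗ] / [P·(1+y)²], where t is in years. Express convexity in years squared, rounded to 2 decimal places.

With y = 0.045:
  t   CF        PV=CF/(1+0.045)^t    t·PV        t(t+1)·PV
  1        45.00        43.0622        43.0622          86.1244
  2        45.00        41.2078        82.4157         247.2471
  3        45.00        39.4333       118.3000         473.2002
  4        45.00        37.7353       150.9410         754.7052
  5        45.00        36.1103       180.5515       1,083.3089
  6     2,045.00     1,570.3468     9,422.0807      65,954.5650
  Σ                  1,767.8957     9,997.3512      68,599.1507
P = 1,767.8957.
Convexity = Σ t(t+1)·PV / [P·(1+y)²] = 68,599.1507 / (1,767.8957 × 1.092025) = 35.53281.

35.53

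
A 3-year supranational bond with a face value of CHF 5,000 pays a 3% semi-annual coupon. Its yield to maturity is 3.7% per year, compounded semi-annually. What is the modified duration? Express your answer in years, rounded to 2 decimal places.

Periodic yield y = 0.0185. First find Macaulay duration:
  t   CF        PV=CF/(1+0.0185)^t    t·PV
  1        75.00        73.6377        73.6377
  2        75.00        72.3001       144.6003
  3        75.00        70.9869       212.9607
  4        75.00        69.6975       278.7900
  5        75.00        68.4315       342.1575
  6     5,075.00     4,546.4231    27,278.5384
  Σ                  4,901.4768    28,330.6846
P = 4,901.4768; Macaulay duration = 28,330.6846 / 4,901.4768 = 5.78003 half-year periods = 2.89002 years.
Modified duration = D_Mac / (1 + y) = 2.89002 / 1.0185 = 2.83752 years.

2.84 years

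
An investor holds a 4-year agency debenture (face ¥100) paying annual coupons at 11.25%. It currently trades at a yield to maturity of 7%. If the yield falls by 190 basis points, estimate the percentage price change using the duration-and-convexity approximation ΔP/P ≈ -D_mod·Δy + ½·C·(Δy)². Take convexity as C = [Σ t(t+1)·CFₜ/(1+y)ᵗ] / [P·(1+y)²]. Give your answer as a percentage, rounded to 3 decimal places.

+6.426%

With y = 0.07:
  t   CF        PV=CF/(1+0.07)^t    t·PV        t(t+1)·PV
  1        11.25        10.5140        10.5140          21.0280
  2        11.25         9.8262        19.6524          58.9571
  3        11.25         9.1834        27.5501         110.2002
  4       111.25        84.8721       339.4884       1,697.4418
  Σ                    114.3956       397.2048       1,887.6272
P = 114.3956; D_Mac = 3.47220 yrs; D_mod = 3.24505 yrs; C = 14.41250.
Duration effect: -3.24505 × (-0.019) = +0.061656
Convexity effect: 0.5 × 14.41250 × (-0.019)² = +0.0026015
ΔP/P ≈ +0.061656 + 0.0026015 = +0.064257 = +6.4257%.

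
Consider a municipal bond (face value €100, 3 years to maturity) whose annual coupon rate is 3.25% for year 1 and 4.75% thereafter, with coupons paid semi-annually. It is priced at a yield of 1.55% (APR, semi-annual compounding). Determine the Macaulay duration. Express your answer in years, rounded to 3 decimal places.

Periodic yield y = 0.00775. Discount each cash flow and weight by its period:
  t   CF        PV=CF/(1+0.00775)^t    t·PV
  1        1.625         1.6125         1.6125
  2        1.625         1.6001         3.2002
  3        2.375         2.3206         6.9619
  4        2.375         2.3028         9.2111
  5        2.375         2.2851        11.4254
  6      102.375        97.7411       586.4464
  Σ                    107.8621       618.8575
Price P = Σ PV = 107.8621.
Macaulay duration = Σ(t·PV) / P = 618.8575 / 107.8621 = 5.73748 half-year periods.
In years: 5.73748 / 2 = 2.86874 years.

2.869 years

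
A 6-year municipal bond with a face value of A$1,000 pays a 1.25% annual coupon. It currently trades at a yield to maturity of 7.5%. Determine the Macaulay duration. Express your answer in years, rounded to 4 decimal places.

Periodic yield y = 0.075. Discount each cash flow and weight by its year:
  t   CF        PV=CF/(1+0.075)^t    t·PV
  1        12.50        11.6279        11.6279
  2        12.50        10.8167        21.6333
  3        12.50        10.0620        30.1860
  4        12.50         9.3600        37.4400
  5        12.50         8.7070        43.5349
  6     1,012.50       656.0610     3,936.3662
  Σ                    706.6346     4,080.7884
Price P = Σ PV = 706.6346.
Macaulay duration = Σ(t·PV) / P = 4,080.7884 / 706.6346 = 5.77496 years.

5.7750 years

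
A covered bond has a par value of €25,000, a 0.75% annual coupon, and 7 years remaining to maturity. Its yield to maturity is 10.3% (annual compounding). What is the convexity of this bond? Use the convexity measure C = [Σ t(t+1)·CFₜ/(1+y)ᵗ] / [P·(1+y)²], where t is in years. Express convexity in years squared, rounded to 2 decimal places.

With y = 0.103:
  t   CF        PV=CF/(1+0.103)^t    t·PV        t(t+1)·PV
  1       187.50       169.9909       169.9909         339.9819
  2       187.50       154.1169       308.2338         924.7014
  3       187.50       139.7252       419.1756       1,676.7024
  4       187.50       126.6774       506.7097       2,533.5485
  5       187.50       114.8481       574.2404       3,445.4422
  6       187.50       104.1234       624.7402       4,373.1814
  7    25,187.50    12,681.0868    88,767.6078     710,140.8627
  Σ                 13,490.5687    91,370.6984     723,434.4203
P = 13,490.5687.
Convexity = Σ t(t+1)·PV / [P·(1+y)²] = 723,434.4203 / (13,490.5687 × 1.216609) = 44.07759.

44.08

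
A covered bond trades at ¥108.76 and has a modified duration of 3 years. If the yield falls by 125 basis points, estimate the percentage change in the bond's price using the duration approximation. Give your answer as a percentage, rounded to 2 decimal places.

Duration approximation: ΔP/P ≈ -D_mod · Δy = -3 × (-0.0125) = +0.037500.
As a percentage: +3.7500%.

+3.75%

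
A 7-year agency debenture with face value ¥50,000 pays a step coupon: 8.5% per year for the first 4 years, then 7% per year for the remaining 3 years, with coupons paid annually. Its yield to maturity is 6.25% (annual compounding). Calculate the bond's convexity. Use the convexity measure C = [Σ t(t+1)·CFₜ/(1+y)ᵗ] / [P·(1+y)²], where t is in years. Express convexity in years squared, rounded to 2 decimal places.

With y = 0.0625:
  t   CF        PV=CF/(1+0.0625)^t    t·PV        t(t+1)·PV
  1     4,250.00     4,000.0000     4,000.0000       8,000.0000
  2     4,250.00     3,764.7059     7,529.4118      22,588.2353
  3     4,250.00     3,543.2526    10,629.7578      42,519.0311
  4     4,250.00     3,334.8260    13,339.3039      66,696.5194
  5     3,500.00     2,584.7786    12,923.8930      77,543.3582
  6     3,500.00     2,432.7328    14,596.3968     102,174.7779
  7    53,500.00    34,998.6434   244,990.5039   1,959,924.0313
  Σ                 54,658.9393   308,009.2672   2,279,445.9533
P = 54,658.9393.
Convexity = Σ t(t+1)·PV / [P·(1+y)²] = 2,279,445.9533 / (54,658.9393 × 1.128906) = 36.94113.

36.94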